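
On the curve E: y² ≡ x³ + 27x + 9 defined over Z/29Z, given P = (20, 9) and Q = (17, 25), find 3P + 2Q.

(16, 10)

First 3P:
Repeated addition: build up to 3P.
2P: tangent at (20, 9): λ = (3·20² + 27)/(2·9) ≡ 9/18. 18⁻¹ ≡ 21 (mod 29) since 18·21 = 378 ≡ 1, so λ ≡ 9·21 ≡ 15.
  x = λ² - 20 - 20 = 225 - 40 ≡ 11; y = λ·(20 - 11) - 9 ≡ 10. → (11, 10)
3P: (11, 10) + (20, 9). λ = (9 - 10)/(20 - 11) ≡ 28/9 mod 29. 9⁻¹ ≡ 13 (mod 29), so λ ≡ 16.
  x = λ² - 11 - 20 = 256 - 31 ≡ 22; y = λ·(11 - 22) - 10 ≡ 17. → (22, 17)
3P = (22, 17).
Next 2Q:
Repeated addition: build up to 2Q.
2Q: tangent at (17, 25): λ = (3·17² + 27)/(2·25) ≡ 24/21. 21⁻¹ ≡ 18 (mod 29), so λ ≡ 24·18 ≡ 26.
  x = λ² - 17 - 17 = 676 - 34 ≡ 4; y = λ·(17 - 4) - 25 ≡ 23. → (4, 23)
2Q = (4, 23).
Finally 3P + 2Q:
(22, 17) + (4, 23). λ = (23 - 17)/(4 - 22) ≡ 6/11 mod 29. 11⁻¹ ≡ 8 (mod 29), so λ ≡ 19.
  x = λ² - 22 - 4 = 361 - 26 ≡ 16; y = λ·(22 - 16) - 17 ≡ 10. → (16, 10)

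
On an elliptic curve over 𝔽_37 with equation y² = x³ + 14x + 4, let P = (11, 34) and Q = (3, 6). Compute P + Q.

(26, 6)

(11, 34) + (3, 6). λ = (6 - 34)/(3 - 11) ≡ 9/29 mod 37. 29⁻¹ ≡ 23 (mod 37) since 29·23 = 667 ≡ 1, so λ ≡ 22.
  x = λ² - 11 - 3 = 484 - 14 ≡ 26; y = λ·(11 - 26) - 34 ≡ 6. → (26, 6)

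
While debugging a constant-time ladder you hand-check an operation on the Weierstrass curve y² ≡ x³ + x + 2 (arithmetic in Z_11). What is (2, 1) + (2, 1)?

(8, 4)

tangent at (2, 1): λ = (3·2² + 1)/(2·1) ≡ 2/2. 2⁻¹ ≡ 6 (mod 11), so λ ≡ 2·6 ≡ 1.
  x = λ² - 2 - 2 = 1 - 4 ≡ 8; y = λ·(2 - 8) - 1 ≡ 4. → (8, 4)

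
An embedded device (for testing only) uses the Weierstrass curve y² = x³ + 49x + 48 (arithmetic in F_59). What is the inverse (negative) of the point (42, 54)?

(42, 5)

-(42, 54) = (42, -54 mod 59) = (42, 5).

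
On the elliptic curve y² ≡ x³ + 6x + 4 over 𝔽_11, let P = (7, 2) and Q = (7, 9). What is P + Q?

O

The two points share x = 7 and their y-coordinates satisfy 2 + 9 ≡ 0 (mod 11), so they are inverses. Their sum is the point at infinity.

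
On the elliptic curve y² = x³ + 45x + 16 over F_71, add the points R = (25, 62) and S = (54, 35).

(29, 47)

(25, 62) + (54, 35). λ = (35 - 62)/(54 - 25) ≡ 44/29 mod 71. 29⁻¹ ≡ 49 (mod 71) since 29·49 = 1421 ≡ 1, so λ ≡ 26.
  x = λ² - 25 - 54 = 676 - 79 ≡ 29; y = λ·(25 - 29) - 62 ≡ 47. → (29, 47)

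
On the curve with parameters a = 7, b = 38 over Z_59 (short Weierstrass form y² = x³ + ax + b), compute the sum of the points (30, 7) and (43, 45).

(30, 7) + (43, 45). λ = (45 - 7)/(43 - 30) ≡ 38/13 mod 59. 13⁻¹ ≡ 50 (mod 59), so λ ≡ 12.
  x = λ² - 30 - 43 = 144 - 73 ≡ 12; y = λ·(30 - 12) - 7 ≡ 32. → (12, 32)

(12, 32)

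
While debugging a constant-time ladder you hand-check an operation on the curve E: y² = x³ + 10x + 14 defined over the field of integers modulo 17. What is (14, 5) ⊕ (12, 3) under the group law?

(9, 0)

(14, 5) + (12, 3). λ = (3 - 5)/(12 - 14) ≡ 15/15 mod 17. 15⁻¹ ≡ 8 (mod 17), so λ ≡ 1.
  x = λ² - 14 - 12 = 1 - 26 ≡ 9; y = λ·(14 - 9) - 5 ≡ 0. → (9, 0)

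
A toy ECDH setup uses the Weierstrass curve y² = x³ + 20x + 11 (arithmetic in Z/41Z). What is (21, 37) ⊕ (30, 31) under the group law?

(36, 14)

(21, 37) + (30, 31). λ = (31 - 37)/(30 - 21) ≡ 35/9 mod 41. 9⁻¹ ≡ 32 (mod 41), so λ ≡ 13.
  x = λ² - 21 - 30 = 169 - 51 ≡ 36; y = λ·(21 - 36) - 37 ≡ 14. → (36, 14)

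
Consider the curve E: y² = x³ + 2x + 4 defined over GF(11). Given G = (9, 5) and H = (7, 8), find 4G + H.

First 4G:
Double-and-add on 4 = (100)₂. Start with G = (9, 5) for the leading 1-bit.
double: tangent at (9, 5): λ = (3·9² + 2)/(2·5) ≡ 3/10. 10⁻¹ ≡ 10 (mod 11), so λ ≡ 3·10 ≡ 8.
  x = λ² - 9 - 9 = 64 - 18 ≡ 2; y = λ·(9 - 2) - 5 ≡ 7. → (2, 7)
double: tangent at (2, 7): λ = (3·2² + 2)/(2·7) ≡ 3/3. 3⁻¹ ≡ 4 (mod 11) since 3·4 = 12 ≡ 1, so λ ≡ 3·4 ≡ 1.
  x = λ² - 2 - 2 = 1 - 4 ≡ 8; y = λ·(2 - 8) - 7 ≡ 9. → (8, 9)
4G = (8, 9).
Finally 4G + H:
(8, 9) + (7, 8). λ = (8 - 9)/(7 - 8) ≡ 10/10 mod 11. 10⁻¹ ≡ 10 (mod 11) since 10·10 = 100 ≡ 1, so λ ≡ 1.
  x = λ² - 8 - 7 = 1 - 15 ≡ 8; y = λ·(8 - 8) - 9 ≡ 2. → (8, 2)

(8, 2)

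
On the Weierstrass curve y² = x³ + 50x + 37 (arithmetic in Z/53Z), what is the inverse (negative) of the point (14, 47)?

(14, 6)

-(14, 47) = (14, -47 mod 53) = (14, 6).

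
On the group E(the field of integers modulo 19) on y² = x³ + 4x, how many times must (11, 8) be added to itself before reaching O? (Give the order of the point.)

2P: tangent at (11, 8): λ = (3·11² + 4)/(2·8) ≡ 6/16. 16⁻¹ ≡ 6 (mod 19) since 16·6 = 96 ≡ 1, so λ ≡ 6·6 ≡ 17.
  x = λ² - 11 - 11 = 289 - 22 ≡ 1; y = λ·(11 - 1) - 8 ≡ 10. → (1, 10)
3P: (1, 10) + (11, 8). λ = (8 - 10)/(11 - 1) ≡ 17/10 mod 19. 10⁻¹ ≡ 2 (mod 19) since 10·2 = 20 ≡ 1, so λ ≡ 15.
  x = λ² - 1 - 11 = 225 - 12 ≡ 4; y = λ·(1 - 4) - 10 ≡ 2. → (4, 2)
4P: (4, 2) + (11, 8). λ = (8 - 2)/(11 - 4) ≡ 6/7 mod 19. 7⁻¹ ≡ 11 (mod 19), so λ ≡ 9.
  x = λ² - 4 - 11 = 81 - 15 ≡ 9; y = λ·(4 - 9) - 2 ≡ 10. → (9, 10)
5P: (9, 10) + (11, 8). λ = (8 - 10)/(11 - 9) ≡ 17/2 mod 19. 2⁻¹ ≡ 10 (mod 19), so λ ≡ 18.
  x = λ² - 9 - 11 = 324 - 20 ≡ 0; y = λ·(9 - 0) - 10 ≡ 0. → (0, 0)
6P: (0, 0) + (11, 8). λ = (8 - 0)/(11 - 0) ≡ 8/11 mod 19. 11⁻¹ ≡ 7 (mod 19), so λ ≡ 18.
  x = λ² - 0 - 11 = 324 - 11 ≡ 9; y = λ·(0 - 9) - 0 ≡ 9. → (9, 9)
7P: (9, 9) + (11, 8). λ = (8 - 9)/(11 - 9) ≡ 18/2 mod 19. 2⁻¹ ≡ 10 (mod 19) since 2·10 = 20 ≡ 1, so λ ≡ 9.
  x = λ² - 9 - 11 = 81 - 20 ≡ 4; y = λ·(9 - 4) - 9 ≡ 17. → (4, 17)
8P: (4, 17) + (11, 8). λ = (8 - 17)/(11 - 4) ≡ 10/7 mod 19. 7⁻¹ ≡ 11 (mod 19), so λ ≡ 15.
  x = λ² - 4 - 11 = 225 - 15 ≡ 1; y = λ·(4 - 1) - 17 ≡ 9. → (1, 9)
9P: (1, 9) + (11, 8). λ = (8 - 9)/(11 - 1) ≡ 18/10 mod 19. 10⁻¹ ≡ 2 (mod 19), so λ ≡ 17.
  x = λ² - 1 - 11 = 289 - 12 ≡ 11; y = λ·(1 - 11) - 9 ≡ 11. → (11, 11)
10P: (11, 11) + (11, 8): same x and y₁ ≡ -y₂, so the sum is O.
10P = O, so the order is 10.

10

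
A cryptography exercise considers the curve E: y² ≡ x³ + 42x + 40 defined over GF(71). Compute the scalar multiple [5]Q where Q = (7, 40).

Double-and-add on 5 = (101)₂. Start with Q = (7, 40) for the leading 1-bit.
double: tangent at (7, 40): λ = (3·7² + 42)/(2·40) ≡ 47/9. 9⁻¹ ≡ 8 (mod 71) since 9·8 = 72 ≡ 1, so λ ≡ 47·8 ≡ 21.
  x = λ² - 7 - 7 = 441 - 14 ≡ 1; y = λ·(7 - 1) - 40 ≡ 15. → (1, 15)
double: tangent at (1, 15): λ = (3·1² + 42)/(2·15) ≡ 45/30. 30⁻¹ ≡ 45 (mod 71), so λ ≡ 45·45 ≡ 37.
  x = λ² - 1 - 1 = 1369 - 2 ≡ 18; y = λ·(1 - 18) - 15 ≡ 66. → (18, 66)
add Q: (18, 66) + (7, 40). λ = (40 - 66)/(7 - 18) ≡ 45/60 mod 71. 60⁻¹ ≡ 58 (mod 71), so λ ≡ 54.
  x = λ² - 18 - 7 = 2916 - 25 ≡ 51; y = λ·(18 - 51) - 66 ≡ 69. → (51, 69)

(51, 69)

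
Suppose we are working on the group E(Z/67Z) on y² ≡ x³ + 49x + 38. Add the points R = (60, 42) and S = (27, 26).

(60, 42) + (27, 26). λ = (26 - 42)/(27 - 60) ≡ 51/34 mod 67. 34⁻¹ ≡ 2 (mod 67) since 34·2 = 68 ≡ 1, so λ ≡ 35.
  x = λ² - 60 - 27 = 1225 - 87 ≡ 66; y = λ·(60 - 66) - 42 ≡ 16. → (66, 16)

(66, 16)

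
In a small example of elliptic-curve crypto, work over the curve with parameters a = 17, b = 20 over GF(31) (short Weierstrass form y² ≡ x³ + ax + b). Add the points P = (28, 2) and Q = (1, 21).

(28, 2) + (1, 21). λ = (21 - 2)/(1 - 28) ≡ 19/4 mod 31. 4⁻¹ ≡ 8 (mod 31), so λ ≡ 28.
  x = λ² - 28 - 1 = 784 - 29 ≡ 11; y = λ·(28 - 11) - 2 ≡ 9. → (11, 9)

(11, 9)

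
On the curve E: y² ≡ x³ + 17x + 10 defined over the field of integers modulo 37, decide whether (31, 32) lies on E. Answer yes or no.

yes

y² = 32² ≡ 25; x³ + 17x + 10 = 30328 ≡ 25 (mod 37). 25 = 25.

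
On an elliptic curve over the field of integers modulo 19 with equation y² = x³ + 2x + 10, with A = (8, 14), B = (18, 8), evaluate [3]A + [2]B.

First 3A:
Repeated addition: build up to 3A.
2A: tangent at (8, 14): λ = (3·8² + 2)/(2·14) ≡ 4/9. 9⁻¹ ≡ 17 (mod 19) since 9·17 = 153 ≡ 1, so λ ≡ 4·17 ≡ 11.
  x = λ² - 8 - 8 = 121 - 16 ≡ 10; y = λ·(8 - 10) - 14 ≡ 2. → (10, 2)
3A: (10, 2) + (8, 14). λ = (14 - 2)/(8 - 10) ≡ 12/17 mod 19. 17⁻¹ ≡ 9 (mod 19), so λ ≡ 13.
  x = λ² - 10 - 8 = 169 - 18 ≡ 18; y = λ·(10 - 18) - 2 ≡ 8. → (18, 8)
3A = (18, 8).
Next 2B:
Repeated addition: build up to 2B.
2B: tangent at (18, 8): λ = (3·18² + 2)/(2·8) ≡ 5/16. 16⁻¹ ≡ 6 (mod 19), so λ ≡ 5·6 ≡ 11.
  x = λ² - 18 - 18 = 121 - 36 ≡ 9; y = λ·(18 - 9) - 8 ≡ 15. → (9, 15)
2B = (9, 15).
Finally 3A + 2B:
(18, 8) + (9, 15). λ = (15 - 8)/(9 - 18) ≡ 7/10 mod 19. 10⁻¹ ≡ 2 (mod 19), so λ ≡ 14.
  x = λ² - 18 - 9 = 196 - 27 ≡ 17; y = λ·(18 - 17) - 8 ≡ 6. → (17, 6)

(17, 6)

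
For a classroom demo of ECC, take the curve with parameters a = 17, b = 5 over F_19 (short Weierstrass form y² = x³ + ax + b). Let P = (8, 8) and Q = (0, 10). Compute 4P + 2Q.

(7, 12)

First 4P:
Double-and-add on 4 = (100)₂. Start with P = (8, 8) for the leading 1-bit.
double: tangent at (8, 8): λ = (3·8² + 17)/(2·8) ≡ 0/16. 16⁻¹ ≡ 6 (mod 19) since 16·6 = 96 ≡ 1, so λ ≡ 0·6 ≡ 0.
  x = λ² - 8 - 8 = 0 - 16 ≡ 3; y = λ·(8 - 3) - 8 ≡ 11. → (3, 11)
double: tangent at (3, 11): λ = (3·3² + 17)/(2·11) ≡ 6/3. 3⁻¹ ≡ 13 (mod 19), so λ ≡ 6·13 ≡ 2.
  x = λ² - 3 - 3 = 4 - 6 ≡ 17; y = λ·(3 - 17) - 11 ≡ 18. → (17, 18)
4P = (17, 18).
Next 2Q:
Repeated addition: build up to 2Q.
2Q: tangent at (0, 10): λ = (3·0² + 17)/(2·10) ≡ 17/1. 1⁻¹ ≡ 1 (mod 19), so λ ≡ 17·1 ≡ 17.
  x = λ² - 0 - 0 = 289 - 0 ≡ 4; y = λ·(0 - 4) - 10 ≡ 17. → (4, 17)
2Q = (4, 17).
Finally 4P + 2Q:
(17, 18) + (4, 17). λ = (17 - 18)/(4 - 17) ≡ 18/6 mod 19. 6⁻¹ ≡ 16 (mod 19) since 6·16 = 96 ≡ 1, so λ ≡ 3.
  x = λ² - 17 - 4 = 9 - 21 ≡ 7; y = λ·(17 - 7) - 18 ≡ 12. → (7, 12)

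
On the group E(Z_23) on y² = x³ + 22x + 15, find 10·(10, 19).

(19, 1)

Write P = (10, 19).
Double-and-add on 10 = (1010)₂. Start with P = (10, 19) for the leading 1-bit.
double: tangent at (10, 19): λ = (3·10² + 22)/(2·19) ≡ 0/15. 15⁻¹ ≡ 20 (mod 23), so λ ≡ 0·20 ≡ 0.
  x = λ² - 10 - 10 = 0 - 20 ≡ 3; y = λ·(10 - 3) - 19 ≡ 4. → (3, 4)
double: tangent at (3, 4): λ = (3·3² + 22)/(2·4) ≡ 3/8. 8⁻¹ ≡ 3 (mod 23), so λ ≡ 3·3 ≡ 9.
  x = λ² - 3 - 3 = 81 - 6 ≡ 6; y = λ·(3 - 6) - 4 ≡ 15. → (6, 15)
add P: (6, 15) + (10, 19). λ = (19 - 15)/(10 - 6) ≡ 4/4 mod 23. 4⁻¹ ≡ 6 (mod 23), so λ ≡ 1.
  x = λ² - 6 - 10 = 1 - 16 ≡ 8; y = λ·(6 - 8) - 15 ≡ 6. → (8, 6)
double: tangent at (8, 6): λ = (3·8² + 22)/(2·6) ≡ 7/12. 12⁻¹ ≡ 2 (mod 23), so λ ≡ 7·2 ≡ 14.
  x = λ² - 8 - 8 = 196 - 16 ≡ 19; y = λ·(8 - 19) - 6 ≡ 1. → (19, 1)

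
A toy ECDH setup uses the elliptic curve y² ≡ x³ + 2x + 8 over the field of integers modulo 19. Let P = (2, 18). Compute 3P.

(7, 2)

Repeated addition: build up to 3P.
2P: tangent at (2, 18): λ = (3·2² + 2)/(2·18) ≡ 14/17. 17⁻¹ ≡ 9 (mod 19), so λ ≡ 14·9 ≡ 12.
  x = λ² - 2 - 2 = 144 - 4 ≡ 7; y = λ·(2 - 7) - 18 ≡ 17. → (7, 17)
3P: (7, 17) + (2, 18). λ = (18 - 17)/(2 - 7) ≡ 1/14 mod 19. 14⁻¹ ≡ 15 (mod 19) since 14·15 = 210 ≡ 1, so λ ≡ 15.
  x = λ² - 7 - 2 = 225 - 9 ≡ 7; y = λ·(7 - 7) - 17 ≡ 2. → (7, 2)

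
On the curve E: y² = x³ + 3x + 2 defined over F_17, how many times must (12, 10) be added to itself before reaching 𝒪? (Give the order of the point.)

8

2P: tangent at (12, 10): λ = (3·12² + 3)/(2·10) ≡ 10/3. 3⁻¹ ≡ 6 (mod 17), so λ ≡ 10·6 ≡ 9.
  x = λ² - 12 - 12 = 81 - 24 ≡ 6; y = λ·(12 - 6) - 10 ≡ 10. → (6, 10)
3P: (6, 10) + (12, 10). λ = (10 - 10)/(12 - 6) ≡ 0/6 mod 17. 6⁻¹ ≡ 3 (mod 17), so λ ≡ 0.
  x = λ² - 6 - 12 = 0 - 18 ≡ 16; y = λ·(6 - 16) - 10 ≡ 7. → (16, 7)
4P: (16, 7) + (12, 10). λ = (10 - 7)/(12 - 16) ≡ 3/13 mod 17. 13⁻¹ ≡ 4 (mod 17) since 13·4 = 52 ≡ 1, so λ ≡ 12.
  x = λ² - 16 - 12 = 144 - 28 ≡ 14; y = λ·(16 - 14) - 7 ≡ 0. → (14, 0)
5P: (14, 0) + (12, 10). λ = (10 - 0)/(12 - 14) ≡ 10/15 mod 17. 15⁻¹ ≡ 8 (mod 17), so λ ≡ 12.
  x = λ² - 14 - 12 = 144 - 26 ≡ 16; y = λ·(14 - 16) - 0 ≡ 10. → (16, 10)
6P: (16, 10) + (12, 10). λ = (10 - 10)/(12 - 16) ≡ 0/13 mod 17. 13⁻¹ ≡ 4 (mod 17), so λ ≡ 0.
  x = λ² - 16 - 12 = 0 - 28 ≡ 6; y = λ·(16 - 6) - 10 ≡ 7. → (6, 7)
7P: (6, 7) + (12, 10). λ = (10 - 7)/(12 - 6) ≡ 3/6 mod 17. 6⁻¹ ≡ 3 (mod 17) since 6·3 = 18 ≡ 1, so λ ≡ 9.
  x = λ² - 6 - 12 = 81 - 18 ≡ 12; y = λ·(6 - 12) - 7 ≡ 7. → (12, 7)
8P: (12, 7) + (12, 10): same x and y₁ ≡ -y₂, so the sum is 𝒪.
8P = 𝒪, so the order is 8.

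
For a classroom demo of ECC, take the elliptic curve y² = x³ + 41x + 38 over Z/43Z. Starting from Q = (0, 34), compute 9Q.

Repeated addition: build up to 9Q.
2Q: tangent at (0, 34): λ = (3·0² + 41)/(2·34) ≡ 41/25. 25⁻¹ ≡ 31 (mod 43), so λ ≡ 41·31 ≡ 24.
  x = λ² - 0 - 0 = 576 - 0 ≡ 17; y = λ·(0 - 17) - 34 ≡ 31. → (17, 31)
3Q: (17, 31) + (0, 34). λ = (34 - 31)/(0 - 17) ≡ 3/26 mod 43. 26⁻¹ ≡ 5 (mod 43), so λ ≡ 15.
  x = λ² - 17 - 0 = 225 - 17 ≡ 36; y = λ·(17 - 36) - 31 ≡ 28. → (36, 28)
4Q: (36, 28) + (0, 34). λ = (34 - 28)/(0 - 36) ≡ 6/7 mod 43. 7⁻¹ ≡ 37 (mod 43) since 7·37 = 259 ≡ 1, so λ ≡ 7.
  x = λ² - 36 - 0 = 49 - 36 ≡ 13; y = λ·(36 - 13) - 28 ≡ 4. → (13, 4)
5Q: (13, 4) + (0, 34). λ = (34 - 4)/(0 - 13) ≡ 30/30 mod 43. 30⁻¹ ≡ 33 (mod 43), so λ ≡ 1.
  x = λ² - 13 - 0 = 1 - 13 ≡ 31; y = λ·(13 - 31) - 4 ≡ 21. → (31, 21)
6Q: (31, 21) + (0, 34). λ = (34 - 21)/(0 - 31) ≡ 13/12 mod 43. 12⁻¹ ≡ 18 (mod 43) since 12·18 = 216 ≡ 1, so λ ≡ 19.
  x = λ² - 31 - 0 = 361 - 31 ≡ 29; y = λ·(31 - 29) - 21 ≡ 17. → (29, 17)
7Q: (29, 17) + (0, 34). λ = (34 - 17)/(0 - 29) ≡ 17/14 mod 43. 14⁻¹ ≡ 40 (mod 43), so λ ≡ 35.
  x = λ² - 29 - 0 = 1225 - 29 ≡ 35; y = λ·(29 - 35) - 17 ≡ 31. → (35, 31)
8Q: (35, 31) + (0, 34). λ = (34 - 31)/(0 - 35) ≡ 3/8 mod 43. 8⁻¹ ≡ 27 (mod 43), so λ ≡ 38.
  x = λ² - 35 - 0 = 1444 - 35 ≡ 33; y = λ·(35 - 33) - 31 ≡ 2. → (33, 2)
9Q: (33, 2) + (0, 34). λ = (34 - 2)/(0 - 33) ≡ 32/10 mod 43. 10⁻¹ ≡ 13 (mod 43) since 10·13 = 130 ≡ 1, so λ ≡ 29.
  x = λ² - 33 - 0 = 841 - 33 ≡ 34; y = λ·(33 - 34) - 2 ≡ 12. → (34, 12)

(34, 12)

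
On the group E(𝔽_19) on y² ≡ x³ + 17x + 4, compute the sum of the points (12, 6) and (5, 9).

(8, 14)

(12, 6) + (5, 9). λ = (9 - 6)/(5 - 12) ≡ 3/12 mod 19. 12⁻¹ ≡ 8 (mod 19) since 12·8 = 96 ≡ 1, so λ ≡ 5.
  x = λ² - 12 - 5 = 25 - 17 ≡ 8; y = λ·(12 - 8) - 6 ≡ 14. → (8, 14)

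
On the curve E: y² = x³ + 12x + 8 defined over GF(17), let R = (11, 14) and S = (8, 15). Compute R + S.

(11, 14) + (8, 15). λ = (15 - 14)/(8 - 11) ≡ 1/14 mod 17. 14⁻¹ ≡ 11 (mod 17), so λ ≡ 11.
  x = λ² - 11 - 8 = 121 - 19 ≡ 0; y = λ·(11 - 0) - 14 ≡ 5. → (0, 5)

(0, 5)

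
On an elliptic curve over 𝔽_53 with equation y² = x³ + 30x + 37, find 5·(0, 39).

(17, 52)

Write P = (0, 39).
Double-and-add on 5 = (101)₂. Start with P = (0, 39) for the leading 1-bit.
double: tangent at (0, 39): λ = (3·0² + 30)/(2·39) ≡ 30/25. 25⁻¹ ≡ 17 (mod 53), so λ ≡ 30·17 ≡ 33.
  x = λ² - 0 - 0 = 1089 - 0 ≡ 29; y = λ·(0 - 29) - 39 ≡ 11. → (29, 11)
double: tangent at (29, 11): λ = (3·29² + 30)/(2·11) ≡ 9/22. 22⁻¹ ≡ 41 (mod 53), so λ ≡ 9·41 ≡ 51.
  x = λ² - 29 - 29 = 2601 - 58 ≡ 52; y = λ·(29 - 52) - 11 ≡ 35. → (52, 35)
add P: (52, 35) + (0, 39). λ = (39 - 35)/(0 - 52) ≡ 4/1 mod 53. 1⁻¹ ≡ 1 (mod 53), so λ ≡ 4.
  x = λ² - 52 - 0 = 16 - 52 ≡ 17; y = λ·(52 - 17) - 35 ≡ 52. → (17, 52)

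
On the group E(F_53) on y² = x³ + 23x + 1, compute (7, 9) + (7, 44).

The two points share x = 7 and their y-coordinates satisfy 9 + 44 ≡ 0 (mod 53), so they are inverses. Their sum is 𝒪.

O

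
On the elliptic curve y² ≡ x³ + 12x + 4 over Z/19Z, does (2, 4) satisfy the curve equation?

no

y² = 4² ≡ 16; x³ + 12x + 4 = 36 ≡ 17 (mod 19). 16 ≠ 17.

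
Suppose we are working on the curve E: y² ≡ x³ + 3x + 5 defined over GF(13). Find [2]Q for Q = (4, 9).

tangent at (4, 9): λ = (3·4² + 3)/(2·9) ≡ 12/5. 5⁻¹ ≡ 8 (mod 13), so λ ≡ 12·8 ≡ 5.
  x = λ² - 4 - 4 = 25 - 8 ≡ 4; y = λ·(4 - 4) - 9 ≡ 4. → (4, 4)

(4, 4)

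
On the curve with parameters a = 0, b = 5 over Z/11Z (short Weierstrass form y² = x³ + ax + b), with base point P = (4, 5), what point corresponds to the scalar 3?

Repeated addition: build up to 3P.
2P: tangent at (4, 5): λ = (3·4² + 0)/(2·5) ≡ 4/10. 10⁻¹ ≡ 10 (mod 11) since 10·10 = 100 ≡ 1, so λ ≡ 4·10 ≡ 7.
  x = λ² - 4 - 4 = 49 - 8 ≡ 8; y = λ·(4 - 8) - 5 ≡ 0. → (8, 0)
3P: (8, 0) + (4, 5). λ = (5 - 0)/(4 - 8) ≡ 5/7 mod 11. 7⁻¹ ≡ 8 (mod 11) since 7·8 = 56 ≡ 1, so λ ≡ 7.
  x = λ² - 8 - 4 = 49 - 12 ≡ 4; y = λ·(8 - 4) - 0 ≡ 6. → (4, 6)

(4, 6)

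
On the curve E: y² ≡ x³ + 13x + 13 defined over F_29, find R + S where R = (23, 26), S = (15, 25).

(23, 26) + (15, 25). λ = (25 - 26)/(15 - 23) ≡ 28/21 mod 29. 21⁻¹ ≡ 18 (mod 29) since 21·18 = 378 ≡ 1, so λ ≡ 11.
  x = λ² - 23 - 15 = 121 - 38 ≡ 25; y = λ·(23 - 25) - 26 ≡ 10. → (25, 10)

(25, 10)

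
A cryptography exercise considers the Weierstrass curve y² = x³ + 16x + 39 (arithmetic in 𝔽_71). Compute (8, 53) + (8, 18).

The two points share x = 8 and their y-coordinates satisfy 53 + 18 ≡ 0 (mod 71), so they are inverses. Their sum is the point at infinity.

O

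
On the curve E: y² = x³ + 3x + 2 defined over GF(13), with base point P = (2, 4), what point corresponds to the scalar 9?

Repeated addition: build up to 9P.
2P: tangent at (2, 4): λ = (3·2² + 3)/(2·4) ≡ 2/8. 8⁻¹ ≡ 5 (mod 13), so λ ≡ 2·5 ≡ 10.
  x = λ² - 2 - 2 = 100 - 4 ≡ 5; y = λ·(2 - 5) - 4 ≡ 5. → (5, 5)
3P: (5, 5) + (2, 4). λ = (4 - 5)/(2 - 5) ≡ 12/10 mod 13. 10⁻¹ ≡ 4 (mod 13), so λ ≡ 9.
  x = λ² - 5 - 2 = 81 - 7 ≡ 9; y = λ·(5 - 9) - 5 ≡ 11. → (9, 11)
4P: (9, 11) + (2, 4). λ = (4 - 11)/(2 - 9) ≡ 6/6 mod 13. 6⁻¹ ≡ 11 (mod 13), so λ ≡ 1.
  x = λ² - 9 - 2 = 1 - 11 ≡ 3; y = λ·(9 - 3) - 11 ≡ 8. → (3, 8)
5P: (3, 8) + (2, 4). λ = (4 - 8)/(2 - 3) ≡ 9/12 mod 13. 12⁻¹ ≡ 12 (mod 13) since 12·12 = 144 ≡ 1, so λ ≡ 4.
  x = λ² - 3 - 2 = 16 - 5 ≡ 11; y = λ·(3 - 11) - 8 ≡ 12. → (11, 12)
6P: (11, 12) + (2, 4). λ = (4 - 12)/(2 - 11) ≡ 5/4 mod 13. 4⁻¹ ≡ 10 (mod 13), so λ ≡ 11.
  x = λ² - 11 - 2 = 121 - 13 ≡ 4; y = λ·(11 - 4) - 12 ≡ 0. → (4, 0)
7P: (4, 0) + (2, 4). λ = (4 - 0)/(2 - 4) ≡ 4/11 mod 13. 11⁻¹ ≡ 6 (mod 13) since 11·6 = 66 ≡ 1, so λ ≡ 11.
  x = λ² - 4 - 2 = 121 - 6 ≡ 11; y = λ·(4 - 11) - 0 ≡ 1. → (11, 1)
8P: (11, 1) + (2, 4). λ = (4 - 1)/(2 - 11) ≡ 3/4 mod 13. 4⁻¹ ≡ 10 (mod 13), so λ ≡ 4.
  x = λ² - 11 - 2 = 16 - 13 ≡ 3; y = λ·(11 - 3) - 1 ≡ 5. → (3, 5)
9P: (3, 5) + (2, 4). λ = (4 - 5)/(2 - 3) ≡ 12/12 mod 13. 12⁻¹ ≡ 12 (mod 13) since 12·12 = 144 ≡ 1, so λ ≡ 1.
  x = λ² - 3 - 2 = 1 - 5 ≡ 9; y = λ·(3 - 9) - 5 ≡ 2. → (9, 2)

(9, 2)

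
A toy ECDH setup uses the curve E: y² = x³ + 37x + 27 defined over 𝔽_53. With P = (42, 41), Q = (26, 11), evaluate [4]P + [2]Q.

(52, 25)

First 4P:
Repeated addition: build up to 4P.
2P: tangent at (42, 41): λ = (3·42² + 37)/(2·41) ≡ 29/29. 29⁻¹ ≡ 11 (mod 53), so λ ≡ 29·11 ≡ 1.
  x = λ² - 42 - 42 = 1 - 84 ≡ 23; y = λ·(42 - 23) - 41 ≡ 31. → (23, 31)
3P: (23, 31) + (42, 41). λ = (41 - 31)/(42 - 23) ≡ 10/19 mod 53. 19⁻¹ ≡ 14 (mod 53), so λ ≡ 34.
  x = λ² - 23 - 42 = 1156 - 65 ≡ 31; y = λ·(23 - 31) - 31 ≡ 15. → (31, 15)
4P: (31, 15) + (42, 41). λ = (41 - 15)/(42 - 31) ≡ 26/11 mod 53. 11⁻¹ ≡ 29 (mod 53), so λ ≡ 12.
  x = λ² - 31 - 42 = 144 - 73 ≡ 18; y = λ·(31 - 18) - 15 ≡ 35. → (18, 35)
4P = (18, 35).
Next 2Q:
Repeated addition: build up to 2Q.
2Q: tangent at (26, 11): λ = (3·26² + 37)/(2·11) ≡ 51/22. 22⁻¹ ≡ 41 (mod 53) since 22·41 = 902 ≡ 1, so λ ≡ 51·41 ≡ 24.
  x = λ² - 26 - 26 = 576 - 52 ≡ 47; y = λ·(26 - 47) - 11 ≡ 15. → (47, 15)
2Q = (47, 15).
Finally 4P + 2Q:
(18, 35) + (47, 15). λ = (15 - 35)/(47 - 18) ≡ 33/29 mod 53. 29⁻¹ ≡ 11 (mod 53), so λ ≡ 45.
  x = λ² - 18 - 47 = 2025 - 65 ≡ 52; y = λ·(18 - 52) - 35 ≡ 25. → (52, 25)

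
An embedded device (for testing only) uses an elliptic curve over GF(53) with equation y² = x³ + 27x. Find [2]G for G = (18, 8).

(4, 38)

tangent at (18, 8): λ = (3·18² + 27)/(2·8) ≡ 45/16. 16⁻¹ ≡ 10 (mod 53), so λ ≡ 45·10 ≡ 26.
  x = λ² - 18 - 18 = 676 - 36 ≡ 4; y = λ·(18 - 4) - 8 ≡ 38. → (4, 38)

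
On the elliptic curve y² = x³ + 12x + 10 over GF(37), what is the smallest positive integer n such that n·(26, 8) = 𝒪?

3

2P: tangent at (26, 8): λ = (3·26² + 12)/(2·8) ≡ 5/16. 16⁻¹ ≡ 7 (mod 37), so λ ≡ 5·7 ≡ 35.
  x = λ² - 26 - 26 = 1225 - 52 ≡ 26; y = λ·(26 - 26) - 8 ≡ 29. → (26, 29)
3P: (26, 29) + (26, 8): same x and y₁ ≡ -y₂, so the sum is 𝒪.
3P = 𝒪, so the order is 3.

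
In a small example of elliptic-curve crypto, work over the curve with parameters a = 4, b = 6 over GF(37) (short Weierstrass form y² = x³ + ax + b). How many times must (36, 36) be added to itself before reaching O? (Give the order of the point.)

8

2P: tangent at (36, 36): λ = (3·36² + 4)/(2·36) ≡ 7/35. 35⁻¹ ≡ 18 (mod 37) since 35·18 = 630 ≡ 1, so λ ≡ 7·18 ≡ 15.
  x = λ² - 36 - 36 = 225 - 72 ≡ 5; y = λ·(36 - 5) - 36 ≡ 22. → (5, 22)
3P: (5, 22) + (36, 36). λ = (36 - 22)/(36 - 5) ≡ 14/31 mod 37. 31⁻¹ ≡ 6 (mod 37) since 31·6 = 186 ≡ 1, so λ ≡ 10.
  x = λ² - 5 - 36 = 100 - 41 ≡ 22; y = λ·(5 - 22) - 22 ≡ 30. → (22, 30)
4P: (22, 30) + (36, 36). λ = (36 - 30)/(36 - 22) ≡ 6/14 mod 37. 14⁻¹ ≡ 8 (mod 37), so λ ≡ 11.
  x = λ² - 22 - 36 = 121 - 58 ≡ 26; y = λ·(22 - 26) - 30 ≡ 0. → (26, 0)
5P: (26, 0) + (36, 36). λ = (36 - 0)/(36 - 26) ≡ 36/10 mod 37. 10⁻¹ ≡ 26 (mod 37) since 10·26 = 260 ≡ 1, so λ ≡ 11.
  x = λ² - 26 - 36 = 121 - 62 ≡ 22; y = λ·(26 - 22) - 0 ≡ 7. → (22, 7)
6P: (22, 7) + (36, 36). λ = (36 - 7)/(36 - 22) ≡ 29/14 mod 37. 14⁻¹ ≡ 8 (mod 37) since 14·8 = 112 ≡ 1, so λ ≡ 10.
  x = λ² - 22 - 36 = 100 - 58 ≡ 5; y = λ·(22 - 5) - 7 ≡ 15. → (5, 15)
7P: (5, 15) + (36, 36). λ = (36 - 15)/(36 - 5) ≡ 21/31 mod 37. 31⁻¹ ≡ 6 (mod 37), so λ ≡ 15.
  x = λ² - 5 - 36 = 225 - 41 ≡ 36; y = λ·(5 - 36) - 15 ≡ 1. → (36, 1)
8P: (36, 1) + (36, 36): same x and y₁ ≡ -y₂, so the sum is O.
8P = O, so the order is 8.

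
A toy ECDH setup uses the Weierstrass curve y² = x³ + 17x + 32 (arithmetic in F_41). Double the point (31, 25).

tangent at (31, 25): λ = (3·31² + 17)/(2·25) ≡ 30/9. 9⁻¹ ≡ 32 (mod 41) since 9·32 = 288 ≡ 1, so λ ≡ 30·32 ≡ 17.
  x = λ² - 31 - 31 = 289 - 62 ≡ 22; y = λ·(31 - 22) - 25 ≡ 5. → (22, 5)

(22, 5)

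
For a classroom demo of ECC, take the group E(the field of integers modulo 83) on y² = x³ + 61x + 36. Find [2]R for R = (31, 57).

(6, 28)

tangent at (31, 57): λ = (3·31² + 61)/(2·57) ≡ 39/31. 31⁻¹ ≡ 75 (mod 83) since 31·75 = 2325 ≡ 1, so λ ≡ 39·75 ≡ 20.
  x = λ² - 31 - 31 = 400 - 62 ≡ 6; y = λ·(31 - 6) - 57 ≡ 28. → (6, 28)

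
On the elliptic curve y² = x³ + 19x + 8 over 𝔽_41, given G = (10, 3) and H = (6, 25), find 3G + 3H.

(16, 12)

First 3G:
Repeated addition: build up to 3G.
2G: tangent at (10, 3): λ = (3·10² + 19)/(2·3) ≡ 32/6. 6⁻¹ ≡ 7 (mod 41), so λ ≡ 32·7 ≡ 19.
  x = λ² - 10 - 10 = 361 - 20 ≡ 13; y = λ·(10 - 13) - 3 ≡ 22. → (13, 22)
3G: (13, 22) + (10, 3). λ = (3 - 22)/(10 - 13) ≡ 22/38 mod 41. 38⁻¹ ≡ 27 (mod 41), so λ ≡ 20.
  x = λ² - 13 - 10 = 400 - 23 ≡ 8; y = λ·(13 - 8) - 22 ≡ 37. → (8, 37)
3G = (8, 37).
Next 3H:
Repeated addition: build up to 3H.
2H: tangent at (6, 25): λ = (3·6² + 19)/(2·25) ≡ 4/9. 9⁻¹ ≡ 32 (mod 41), so λ ≡ 4·32 ≡ 5.
  x = λ² - 6 - 6 = 25 - 12 ≡ 13; y = λ·(6 - 13) - 25 ≡ 22. → (13, 22)
3H: (13, 22) + (6, 25). λ = (25 - 22)/(6 - 13) ≡ 3/34 mod 41. 34⁻¹ ≡ 35 (mod 41), so λ ≡ 23.
  x = λ² - 13 - 6 = 529 - 19 ≡ 18; y = λ·(13 - 18) - 22 ≡ 27. → (18, 27)
3H = (18, 27).
Finally 3G + 3H:
(8, 37) + (18, 27). λ = (27 - 37)/(18 - 8) ≡ 31/10 mod 41. 10⁻¹ ≡ 37 (mod 41) since 10·37 = 370 ≡ 1, so λ ≡ 40.
  x = λ² - 8 - 18 = 1600 - 26 ≡ 16; y = λ·(8 - 16) - 37 ≡ 12. → (16, 12)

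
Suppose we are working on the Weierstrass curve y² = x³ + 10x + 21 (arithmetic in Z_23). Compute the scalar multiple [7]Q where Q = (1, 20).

(3, 3)

Repeated addition: build up to 7Q.
2Q: tangent at (1, 20): λ = (3·1² + 10)/(2·20) ≡ 13/17. 17⁻¹ ≡ 19 (mod 23), so λ ≡ 13·19 ≡ 17.
  x = λ² - 1 - 1 = 289 - 2 ≡ 11; y = λ·(1 - 11) - 20 ≡ 17. → (11, 17)
3Q: (11, 17) + (1, 20). λ = (20 - 17)/(1 - 11) ≡ 3/13 mod 23. 13⁻¹ ≡ 16 (mod 23), so λ ≡ 2.
  x = λ² - 11 - 1 = 4 - 12 ≡ 15; y = λ·(11 - 15) - 17 ≡ 21. → (15, 21)
4Q: (15, 21) + (1, 20). λ = (20 - 21)/(1 - 15) ≡ 22/9 mod 23. 9⁻¹ ≡ 18 (mod 23) since 9·18 = 162 ≡ 1, so λ ≡ 5.
  x = λ² - 15 - 1 = 25 - 16 ≡ 9; y = λ·(15 - 9) - 21 ≡ 9. → (9, 9)
5Q: (9, 9) + (1, 20). λ = (20 - 9)/(1 - 9) ≡ 11/15 mod 23. 15⁻¹ ≡ 20 (mod 23), so λ ≡ 13.
  x = λ² - 9 - 1 = 169 - 10 ≡ 21; y = λ·(9 - 21) - 9 ≡ 19. → (21, 19)
6Q: (21, 19) + (1, 20). λ = (20 - 19)/(1 - 21) ≡ 1/3 mod 23. 3⁻¹ ≡ 8 (mod 23), so λ ≡ 8.
  x = λ² - 21 - 1 = 64 - 22 ≡ 19; y = λ·(21 - 19) - 19 ≡ 20. → (19, 20)
7Q: (19, 20) + (1, 20). λ = (20 - 20)/(1 - 19) ≡ 0/5 mod 23. 5⁻¹ ≡ 14 (mod 23) since 5·14 = 70 ≡ 1, so λ ≡ 0.
  x = λ² - 19 - 1 = 0 - 20 ≡ 3; y = λ·(19 - 3) - 20 ≡ 3. → (3, 3)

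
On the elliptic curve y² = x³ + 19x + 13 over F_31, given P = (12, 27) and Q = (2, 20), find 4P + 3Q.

(12, 4)

First 4P:
Repeated addition: build up to 4P.
2P: tangent at (12, 27): λ = (3·12² + 19)/(2·27) ≡ 17/23. 23⁻¹ ≡ 27 (mod 31), so λ ≡ 17·27 ≡ 25.
  x = λ² - 12 - 12 = 625 - 24 ≡ 12; y = λ·(12 - 12) - 27 ≡ 4. → (12, 4)
3P: (12, 4) + (12, 27): same x and y₁ ≡ -y₂, so the sum is 𝒪.
4P: 𝒪 + (12, 27) = (12, 27) (identity).
4P = (12, 27).
Next 3Q:
Repeated addition: build up to 3Q.
2Q: tangent at (2, 20): λ = (3·2² + 19)/(2·20) ≡ 0/9. 9⁻¹ ≡ 7 (mod 31), so λ ≡ 0·7 ≡ 0.
  x = λ² - 2 - 2 = 0 - 4 ≡ 27; y = λ·(2 - 27) - 20 ≡ 11. → (27, 11)
3Q: (27, 11) + (2, 20). λ = (20 - 11)/(2 - 27) ≡ 9/6 mod 31. 6⁻¹ ≡ 26 (mod 31), so λ ≡ 17.
  x = λ² - 27 - 2 = 289 - 29 ≡ 12; y = λ·(27 - 12) - 11 ≡ 27. → (12, 27)
3Q = (12, 27).
Finally 4P + 3Q:
tangent at (12, 27): λ = (3·12² + 19)/(2·27) ≡ 17/23. 23⁻¹ ≡ 27 (mod 31), so λ ≡ 17·27 ≡ 25.
  x = λ² - 12 - 12 = 625 - 24 ≡ 12; y = λ·(12 - 12) - 27 ≡ 4. → (12, 4)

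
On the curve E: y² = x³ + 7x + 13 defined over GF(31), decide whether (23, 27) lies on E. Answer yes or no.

no

y² = 27² ≡ 16; x³ + 7x + 13 = 12341 ≡ 3 (mod 31). 16 ≠ 3.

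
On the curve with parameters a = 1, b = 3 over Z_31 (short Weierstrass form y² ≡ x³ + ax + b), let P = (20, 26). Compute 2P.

(9, 20)

tangent at (20, 26): λ = (3·20² + 1)/(2·26) ≡ 23/21. 21⁻¹ ≡ 3 (mod 31) since 21·3 = 63 ≡ 1, so λ ≡ 23·3 ≡ 7.
  x = λ² - 20 - 20 = 49 - 40 ≡ 9; y = λ·(20 - 9) - 26 ≡ 20. → (9, 20)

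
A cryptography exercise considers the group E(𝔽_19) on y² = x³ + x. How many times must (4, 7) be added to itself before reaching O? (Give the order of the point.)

10

2P: tangent at (4, 7): λ = (3·4² + 1)/(2·7) ≡ 11/14. 14⁻¹ ≡ 15 (mod 19) since 14·15 = 210 ≡ 1, so λ ≡ 11·15 ≡ 13.
  x = λ² - 4 - 4 = 169 - 8 ≡ 9; y = λ·(4 - 9) - 7 ≡ 4. → (9, 4)
3P: (9, 4) + (4, 7). λ = (7 - 4)/(4 - 9) ≡ 3/14 mod 19. 14⁻¹ ≡ 15 (mod 19), so λ ≡ 7.
  x = λ² - 9 - 4 = 49 - 13 ≡ 17; y = λ·(9 - 17) - 4 ≡ 16. → (17, 16)
4P: (17, 16) + (4, 7). λ = (7 - 16)/(4 - 17) ≡ 10/6 mod 19. 6⁻¹ ≡ 16 (mod 19), so λ ≡ 8.
  x = λ² - 17 - 4 = 64 - 21 ≡ 5; y = λ·(17 - 5) - 16 ≡ 4. → (5, 4)
5P: (5, 4) + (4, 7). λ = (7 - 4)/(4 - 5) ≡ 3/18 mod 19. 18⁻¹ ≡ 18 (mod 19), so λ ≡ 16.
  x = λ² - 5 - 4 = 256 - 9 ≡ 0; y = λ·(5 - 0) - 4 ≡ 0. → (0, 0)
6P: (0, 0) + (4, 7). λ = (7 - 0)/(4 - 0) ≡ 7/4 mod 19. 4⁻¹ ≡ 5 (mod 19), so λ ≡ 16.
  x = λ² - 0 - 4 = 256 - 4 ≡ 5; y = λ·(0 - 5) - 0 ≡ 15. → (5, 15)
7P: (5, 15) + (4, 7). λ = (7 - 15)/(4 - 5) ≡ 11/18 mod 19. 18⁻¹ ≡ 18 (mod 19), so λ ≡ 8.
  x = λ² - 5 - 4 = 64 - 9 ≡ 17; y = λ·(5 - 17) - 15 ≡ 3. → (17, 3)
8P: (17, 3) + (4, 7). λ = (7 - 3)/(4 - 17) ≡ 4/6 mod 19. 6⁻¹ ≡ 16 (mod 19) since 6·16 = 96 ≡ 1, so λ ≡ 7.
  x = λ² - 17 - 4 = 49 - 21 ≡ 9; y = λ·(17 - 9) - 3 ≡ 15. → (9, 15)
9P: (9, 15) + (4, 7). λ = (7 - 15)/(4 - 9) ≡ 11/14 mod 19. 14⁻¹ ≡ 15 (mod 19), so λ ≡ 13.
  x = λ² - 9 - 4 = 169 - 13 ≡ 4; y = λ·(9 - 4) - 15 ≡ 12. → (4, 12)
10P: (4, 12) + (4, 7): same x and y₁ ≡ -y₂, so the sum is O.
10P = O, so the order is 10.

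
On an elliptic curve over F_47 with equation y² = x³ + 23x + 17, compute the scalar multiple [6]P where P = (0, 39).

Double-and-add on 6 = (110)₂. Start with P = (0, 39) for the leading 1-bit.
double: tangent at (0, 39): λ = (3·0² + 23)/(2·39) ≡ 23/31. 31⁻¹ ≡ 44 (mod 47), so λ ≡ 23·44 ≡ 25.
  x = λ² - 0 - 0 = 625 - 0 ≡ 14; y = λ·(0 - 14) - 39 ≡ 34. → (14, 34)
add P: (14, 34) + (0, 39). λ = (39 - 34)/(0 - 14) ≡ 5/33 mod 47. 33⁻¹ ≡ 10 (mod 47) since 33·10 = 330 ≡ 1, so λ ≡ 3.
  x = λ² - 14 - 0 = 9 - 14 ≡ 42; y = λ·(14 - 42) - 34 ≡ 23. → (42, 23)
double: tangent at (42, 23): λ = (3·42² + 23)/(2·23) ≡ 4/46. 46⁻¹ ≡ 46 (mod 47), so λ ≡ 4·46 ≡ 43.
  x = λ² - 42 - 42 = 1849 - 84 ≡ 26; y = λ·(42 - 26) - 23 ≡ 7. → (26, 7)

(26, 7)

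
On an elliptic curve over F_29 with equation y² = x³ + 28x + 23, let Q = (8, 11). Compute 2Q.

tangent at (8, 11): λ = (3·8² + 28)/(2·11) ≡ 17/22. 22⁻¹ ≡ 4 (mod 29) since 22·4 = 88 ≡ 1, so λ ≡ 17·4 ≡ 10.
  x = λ² - 8 - 8 = 100 - 16 ≡ 26; y = λ·(8 - 26) - 11 ≡ 12. → (26, 12)

(26, 12)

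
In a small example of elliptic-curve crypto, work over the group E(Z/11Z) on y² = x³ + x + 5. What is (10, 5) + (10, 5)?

(7, 5)

tangent at (10, 5): λ = (3·10² + 1)/(2·5) ≡ 4/10. 10⁻¹ ≡ 10 (mod 11) since 10·10 = 100 ≡ 1, so λ ≡ 4·10 ≡ 7.
  x = λ² - 10 - 10 = 49 - 20 ≡ 7; y = λ·(10 - 7) - 5 ≡ 5. → (7, 5)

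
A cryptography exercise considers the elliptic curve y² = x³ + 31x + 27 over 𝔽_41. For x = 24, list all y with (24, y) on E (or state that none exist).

x³ + 31x + 27 = 14595 ≡ 40 (mod 41).
Square roots of 40 mod 41: 9 and 32 (since 9² = 81 ≡ 40).

9, 32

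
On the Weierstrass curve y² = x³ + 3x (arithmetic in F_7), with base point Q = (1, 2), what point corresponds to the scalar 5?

(1, 2)

Repeated addition: build up to 5Q.
2Q: tangent at (1, 2): λ = (3·1² + 3)/(2·2) ≡ 6/4. 4⁻¹ ≡ 2 (mod 7) since 4·2 = 8 ≡ 1, so λ ≡ 6·2 ≡ 5.
  x = λ² - 1 - 1 = 25 - 2 ≡ 2; y = λ·(1 - 2) - 2 ≡ 0. → (2, 0)
3Q: (2, 0) + (1, 2). λ = (2 - 0)/(1 - 2) ≡ 2/6 mod 7. 6⁻¹ ≡ 6 (mod 7), so λ ≡ 5.
  x = λ² - 2 - 1 = 25 - 3 ≡ 1; y = λ·(2 - 1) - 0 ≡ 5. → (1, 5)
4Q: (1, 5) + (1, 2): same x and y₁ ≡ -y₂, so the sum is O.
5Q: O + (1, 2) = (1, 2) (identity).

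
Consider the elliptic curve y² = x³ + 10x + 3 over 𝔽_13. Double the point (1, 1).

tangent at (1, 1): λ = (3·1² + 10)/(2·1) ≡ 0/2. 2⁻¹ ≡ 7 (mod 13) since 2·7 = 14 ≡ 1, so λ ≡ 0·7 ≡ 0.
  x = λ² - 1 - 1 = 0 - 2 ≡ 11; y = λ·(1 - 11) - 1 ≡ 12. → (11, 12)

(11, 12)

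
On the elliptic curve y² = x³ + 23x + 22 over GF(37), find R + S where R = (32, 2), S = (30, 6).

(16, 3)

(32, 2) + (30, 6). λ = (6 - 2)/(30 - 32) ≡ 4/35 mod 37. 35⁻¹ ≡ 18 (mod 37) since 35·18 = 630 ≡ 1, so λ ≡ 35.
  x = λ² - 32 - 30 = 1225 - 62 ≡ 16; y = λ·(32 - 16) - 2 ≡ 3. → (16, 3)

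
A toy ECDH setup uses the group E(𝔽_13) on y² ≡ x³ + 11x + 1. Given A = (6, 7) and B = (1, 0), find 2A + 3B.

(11, 6)

First 2A:
Repeated addition: build up to 2A.
2A: tangent at (6, 7): λ = (3·6² + 11)/(2·7) ≡ 2/1. 1⁻¹ ≡ 1 (mod 13), so λ ≡ 2·1 ≡ 2.
  x = λ² - 6 - 6 = 4 - 12 ≡ 5; y = λ·(6 - 5) - 7 ≡ 8. → (5, 8)
2A = (5, 8).
Next 3B:
Repeated addition: build up to 3B.
2B: (1, 0) + (1, 0): same x and y₁ ≡ -y₂, so the sum is O.
3B: O + (1, 0) = (1, 0) (identity).
3B = (1, 0).
Finally 2A + 3B:
(5, 8) + (1, 0). λ = (0 - 8)/(1 - 5) ≡ 5/9 mod 13. 9⁻¹ ≡ 3 (mod 13), so λ ≡ 2.
  x = λ² - 5 - 1 = 4 - 6 ≡ 11; y = λ·(5 - 11) - 8 ≡ 6. → (11, 6)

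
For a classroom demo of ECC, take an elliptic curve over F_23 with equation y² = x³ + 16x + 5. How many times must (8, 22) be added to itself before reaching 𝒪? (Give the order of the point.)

10

2P: tangent at (8, 22): λ = (3·8² + 16)/(2·22) ≡ 1/21. 21⁻¹ ≡ 11 (mod 23), so λ ≡ 1·11 ≡ 11.
  x = λ² - 8 - 8 = 121 - 16 ≡ 13; y = λ·(8 - 13) - 22 ≡ 15. → (13, 15)
3P: (13, 15) + (8, 22). λ = (22 - 15)/(8 - 13) ≡ 7/18 mod 23. 18⁻¹ ≡ 9 (mod 23), so λ ≡ 17.
  x = λ² - 13 - 8 = 289 - 21 ≡ 15; y = λ·(13 - 15) - 15 ≡ 20. → (15, 20)
4P: (15, 20) + (8, 22). λ = (22 - 20)/(8 - 15) ≡ 2/16 mod 23. 16⁻¹ ≡ 13 (mod 23), so λ ≡ 3.
  x = λ² - 15 - 8 = 9 - 23 ≡ 9; y = λ·(15 - 9) - 20 ≡ 21. → (9, 21)
5P: (9, 21) + (8, 22). λ = (22 - 21)/(8 - 9) ≡ 1/22 mod 23. 22⁻¹ ≡ 22 (mod 23), so λ ≡ 22.
  x = λ² - 9 - 8 = 484 - 17 ≡ 7; y = λ·(9 - 7) - 21 ≡ 0. → (7, 0)
6P: (7, 0) + (8, 22). λ = (22 - 0)/(8 - 7) ≡ 22/1 mod 23. 1⁻¹ ≡ 1 (mod 23) since 1·1 = 1 ≡ 1, so λ ≡ 22.
  x = λ² - 7 - 8 = 484 - 15 ≡ 9; y = λ·(7 - 9) - 0 ≡ 2. → (9, 2)
7P: (9, 2) + (8, 22). λ = (22 - 2)/(8 - 9) ≡ 20/22 mod 23. 22⁻¹ ≡ 22 (mod 23), so λ ≡ 3.
  x = λ² - 9 - 8 = 9 - 17 ≡ 15; y = λ·(9 - 15) - 2 ≡ 3. → (15, 3)
8P: (15, 3) + (8, 22). λ = (22 - 3)/(8 - 15) ≡ 19/16 mod 23. 16⁻¹ ≡ 13 (mod 23) since 16·13 = 208 ≡ 1, so λ ≡ 17.
  x = λ² - 15 - 8 = 289 - 23 ≡ 13; y = λ·(15 - 13) - 3 ≡ 8. → (13, 8)
9P: (13, 8) + (8, 22). λ = (22 - 8)/(8 - 13) ≡ 14/18 mod 23. 18⁻¹ ≡ 9 (mod 23), so λ ≡ 11.
  x = λ² - 13 - 8 = 121 - 21 ≡ 8; y = λ·(13 - 8) - 8 ≡ 1. → (8, 1)
10P: (8, 1) + (8, 22): same x and y₁ ≡ -y₂, so the sum is 𝒪.
10P = 𝒪, so the order is 10.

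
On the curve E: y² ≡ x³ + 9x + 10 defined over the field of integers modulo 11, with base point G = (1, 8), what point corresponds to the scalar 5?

Repeated addition: build up to 5G.
2G: tangent at (1, 8): λ = (3·1² + 9)/(2·8) ≡ 1/5. 5⁻¹ ≡ 9 (mod 11) since 5·9 = 45 ≡ 1, so λ ≡ 1·9 ≡ 9.
  x = λ² - 1 - 1 = 81 - 2 ≡ 2; y = λ·(1 - 2) - 8 ≡ 5. → (2, 5)
3G: (2, 5) + (1, 8). λ = (8 - 5)/(1 - 2) ≡ 3/10 mod 11. 10⁻¹ ≡ 10 (mod 11), so λ ≡ 8.
  x = λ² - 2 - 1 = 64 - 3 ≡ 6; y = λ·(2 - 6) - 5 ≡ 7. → (6, 7)
4G: (6, 7) + (1, 8). λ = (8 - 7)/(1 - 6) ≡ 1/6 mod 11. 6⁻¹ ≡ 2 (mod 11), so λ ≡ 2.
  x = λ² - 6 - 1 = 4 - 7 ≡ 8; y = λ·(6 - 8) - 7 ≡ 0. → (8, 0)
5G: (8, 0) + (1, 8). λ = (8 - 0)/(1 - 8) ≡ 8/4 mod 11. 4⁻¹ ≡ 3 (mod 11) since 4·3 = 12 ≡ 1, so λ ≡ 2.
  x = λ² - 8 - 1 = 4 - 9 ≡ 6; y = λ·(8 - 6) - 0 ≡ 4. → (6, 4)

(6, 4)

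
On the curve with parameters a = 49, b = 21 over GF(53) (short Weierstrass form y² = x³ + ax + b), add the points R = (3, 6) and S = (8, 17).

(3, 6) + (8, 17). λ = (17 - 6)/(8 - 3) ≡ 11/5 mod 53. 5⁻¹ ≡ 32 (mod 53) since 5·32 = 160 ≡ 1, so λ ≡ 34.
  x = λ² - 3 - 8 = 1156 - 11 ≡ 32; y = λ·(3 - 32) - 6 ≡ 15. → (32, 15)

(32, 15)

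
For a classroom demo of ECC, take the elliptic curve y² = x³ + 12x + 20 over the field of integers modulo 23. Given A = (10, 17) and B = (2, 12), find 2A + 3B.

(2, 11)

First 2A:
Repeated addition: build up to 2A.
2A: tangent at (10, 17): λ = (3·10² + 12)/(2·17) ≡ 13/11. 11⁻¹ ≡ 21 (mod 23), so λ ≡ 13·21 ≡ 20.
  x = λ² - 10 - 10 = 400 - 20 ≡ 12; y = λ·(10 - 12) - 17 ≡ 12. → (12, 12)
2A = (12, 12).
Next 3B:
Repeated addition: build up to 3B.
2B: tangent at (2, 12): λ = (3·2² + 12)/(2·12) ≡ 1/1. 1⁻¹ ≡ 1 (mod 23), so λ ≡ 1·1 ≡ 1.
  x = λ² - 2 - 2 = 1 - 4 ≡ 20; y = λ·(2 - 20) - 12 ≡ 16. → (20, 16)
3B: (20, 16) + (2, 12). λ = (12 - 16)/(2 - 20) ≡ 19/5 mod 23. 5⁻¹ ≡ 14 (mod 23) since 5·14 = 70 ≡ 1, so λ ≡ 13.
  x = λ² - 20 - 2 = 169 - 22 ≡ 9; y = λ·(20 - 9) - 16 ≡ 12. → (9, 12)
3B = (9, 12).
Finally 2A + 3B:
(12, 12) + (9, 12). λ = (12 - 12)/(9 - 12) ≡ 0/20 mod 23. 20⁻¹ ≡ 15 (mod 23), so λ ≡ 0.
  x = λ² - 12 - 9 = 0 - 21 ≡ 2; y = λ·(12 - 2) - 12 ≡ 11. → (2, 11)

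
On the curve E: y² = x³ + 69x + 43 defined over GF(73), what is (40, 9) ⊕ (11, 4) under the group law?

(40, 9) + (11, 4). λ = (4 - 9)/(11 - 40) ≡ 68/44 mod 73. 44⁻¹ ≡ 5 (mod 73), so λ ≡ 48.
  x = λ² - 40 - 11 = 2304 - 51 ≡ 63; y = λ·(40 - 63) - 9 ≡ 55. → (63, 55)

(63, 55)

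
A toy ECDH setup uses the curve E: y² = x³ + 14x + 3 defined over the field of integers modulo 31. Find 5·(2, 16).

Write G = (2, 16).
Double-and-add on 5 = (101)₂. Start with G = (2, 16) for the leading 1-bit.
double: tangent at (2, 16): λ = (3·2² + 14)/(2·16) ≡ 26/1. 1⁻¹ ≡ 1 (mod 31), so λ ≡ 26·1 ≡ 26.
  x = λ² - 2 - 2 = 676 - 4 ≡ 21; y = λ·(2 - 21) - 16 ≡ 17. → (21, 17)
double: tangent at (21, 17): λ = (3·21² + 14)/(2·17) ≡ 4/3. 3⁻¹ ≡ 21 (mod 31), so λ ≡ 4·21 ≡ 22.
  x = λ² - 21 - 21 = 484 - 42 ≡ 8; y = λ·(21 - 8) - 17 ≡ 21. → (8, 21)
add G: (8, 21) + (2, 16). λ = (16 - 21)/(2 - 8) ≡ 26/25 mod 31. 25⁻¹ ≡ 5 (mod 31), so λ ≡ 6.
  x = λ² - 8 - 2 = 36 - 10 ≡ 26; y = λ·(8 - 26) - 21 ≡ 26. → (26, 26)

(26, 26)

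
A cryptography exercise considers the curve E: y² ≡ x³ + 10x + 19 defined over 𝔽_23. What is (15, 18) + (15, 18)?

(22, 13)

tangent at (15, 18): λ = (3·15² + 10)/(2·18) ≡ 18/13. 13⁻¹ ≡ 16 (mod 23) since 13·16 = 208 ≡ 1, so λ ≡ 18·16 ≡ 12.
  x = λ² - 15 - 15 = 144 - 30 ≡ 22; y = λ·(15 - 22) - 18 ≡ 13. → (22, 13)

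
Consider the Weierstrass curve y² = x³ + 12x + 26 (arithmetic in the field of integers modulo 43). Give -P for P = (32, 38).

(32, 5)

-(32, 38) = (32, -38 mod 43) = (32, 5).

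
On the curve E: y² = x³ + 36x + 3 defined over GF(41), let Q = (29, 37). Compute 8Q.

(19, 24)

Repeated addition: build up to 8Q.
2Q: tangent at (29, 37): λ = (3·29² + 36)/(2·37) ≡ 17/33. 33⁻¹ ≡ 5 (mod 41) since 33·5 = 165 ≡ 1, so λ ≡ 17·5 ≡ 3.
  x = λ² - 29 - 29 = 9 - 58 ≡ 33; y = λ·(29 - 33) - 37 ≡ 33. → (33, 33)
3Q: (33, 33) + (29, 37). λ = (37 - 33)/(29 - 33) ≡ 4/37 mod 41. 37⁻¹ ≡ 10 (mod 41), so λ ≡ 40.
  x = λ² - 33 - 29 = 1600 - 62 ≡ 21; y = λ·(33 - 21) - 33 ≡ 37. → (21, 37)
4Q: (21, 37) + (29, 37). λ = (37 - 37)/(29 - 21) ≡ 0/8 mod 41. 8⁻¹ ≡ 36 (mod 41), so λ ≡ 0.
  x = λ² - 21 - 29 = 0 - 50 ≡ 32; y = λ·(21 - 32) - 37 ≡ 4. → (32, 4)
5Q: (32, 4) + (29, 37). λ = (37 - 4)/(29 - 32) ≡ 33/38 mod 41. 38⁻¹ ≡ 27 (mod 41), so λ ≡ 30.
  x = λ² - 32 - 29 = 900 - 61 ≡ 19; y = λ·(32 - 19) - 4 ≡ 17. → (19, 17)
6Q: (19, 17) + (29, 37). λ = (37 - 17)/(29 - 19) ≡ 20/10 mod 41. 10⁻¹ ≡ 37 (mod 41), so λ ≡ 2.
  x = λ² - 19 - 29 = 4 - 48 ≡ 38; y = λ·(19 - 38) - 17 ≡ 27. → (38, 27)
7Q: (38, 27) + (29, 37). λ = (37 - 27)/(29 - 38) ≡ 10/32 mod 41. 32⁻¹ ≡ 9 (mod 41), so λ ≡ 8.
  x = λ² - 38 - 29 = 64 - 67 ≡ 38; y = λ·(38 - 38) - 27 ≡ 14. → (38, 14)
8Q: (38, 14) + (29, 37). λ = (37 - 14)/(29 - 38) ≡ 23/32 mod 41. 32⁻¹ ≡ 9 (mod 41), so λ ≡ 2.
  x = λ² - 38 - 29 = 4 - 67 ≡ 19; y = λ·(38 - 19) - 14 ≡ 24. → (19, 24)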